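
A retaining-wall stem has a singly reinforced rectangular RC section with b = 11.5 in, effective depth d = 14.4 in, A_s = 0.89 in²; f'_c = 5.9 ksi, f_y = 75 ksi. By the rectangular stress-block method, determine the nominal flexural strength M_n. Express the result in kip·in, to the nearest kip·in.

T = A_s f_y = 0.89 × 75 = 66.75 kips.
a = T/(0.85 f'_c b) = 66.75/(0.85 × 5.9 × 11.5) = 1.157 in.
M_n = T(d − a/2) = 66.75 × (14.4 − 0.5785) = 922.6 kip·in.

M_n ≈ 923 kip·in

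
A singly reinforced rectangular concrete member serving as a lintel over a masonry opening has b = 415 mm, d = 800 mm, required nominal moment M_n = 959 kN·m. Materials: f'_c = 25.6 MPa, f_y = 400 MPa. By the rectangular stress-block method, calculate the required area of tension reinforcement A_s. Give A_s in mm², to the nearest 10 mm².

A_s ≈ 3300 mm²

With M_n = 0.85 f'_c a b (d − a/2), solve the quadratic for a:
a = d − √(d² − 2M_n/(0.85 f'_c b)) = 800 − √(800² − 2 × 959×10⁶/(0.85 × 25.6 × 415)) = 146.08 mm.
A_s = 0.85 f'_c a b / f_y = 0.85 × 25.6 × 146.08 × 415 / 400 = 3297.9 mm².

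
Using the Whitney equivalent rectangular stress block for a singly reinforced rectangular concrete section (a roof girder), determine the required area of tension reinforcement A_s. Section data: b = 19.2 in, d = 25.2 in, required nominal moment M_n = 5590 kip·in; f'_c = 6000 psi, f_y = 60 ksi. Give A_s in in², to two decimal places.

A_s ≈ 3.88 in²

From M_n = 0.85 f'_c a b (d − a/2):
a = d − √(d² − 2M_n/(0.85 f'_c b)) = 25.2 − √(25.2² − 2 × 5590/(0.85 × 6 × 19.2)) = 2.378 in.
A_s = 0.85 f'_c a b / f_y = 0.85 × 6 × 2.378 × 19.2 / 60 = 3.881 in².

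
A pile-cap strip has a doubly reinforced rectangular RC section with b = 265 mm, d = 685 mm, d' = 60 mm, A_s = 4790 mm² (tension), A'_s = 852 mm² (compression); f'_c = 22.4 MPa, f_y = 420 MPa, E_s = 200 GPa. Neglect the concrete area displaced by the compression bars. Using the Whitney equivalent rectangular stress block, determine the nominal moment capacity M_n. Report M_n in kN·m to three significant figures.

M_n ≈ 1090 kN·m

Assume both tension and compression steel yield.
Net tension couple steel: A_s − A'_s = 3938 mm².
a = (A_s − A'_s) f_y / (0.85 f'_c b) = 1653960/(0.85 × 22.4 × 265) = 327.80 mm.
c = a/β₁ = 327.80/0.85 = 385.65 mm; ε'_s = 0.003(c − d')/c = 0.0025 ≥ f_y/E_s = 0.0021, so compression steel does yield.
M_n = (A_s − A'_s) f_y (d − a/2) + A'_s f_y (d − d') = [1653960 × (685 − 163.9) + 357840 × (685 − 60)] × 10⁻⁶ = 861.88 + 223.65 = 1085.53 kN·m.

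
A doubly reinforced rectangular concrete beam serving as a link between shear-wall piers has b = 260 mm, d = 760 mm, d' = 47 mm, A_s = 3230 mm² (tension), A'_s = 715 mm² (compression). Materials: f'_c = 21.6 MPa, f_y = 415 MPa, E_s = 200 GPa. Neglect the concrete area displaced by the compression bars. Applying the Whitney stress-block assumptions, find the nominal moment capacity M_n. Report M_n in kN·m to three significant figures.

Assume both tension and compression steel yield.
Net tension couple steel: A_s − A'_s = 2515 mm².
a = (A_s − A'_s) f_y / (0.85 f'_c b) = 1043725/(0.85 × 21.6 × 260) = 218.65 mm.
c = a/β₁ = 218.65/0.85 = 257.24 mm; ε'_s = 0.003(c − d')/c = 0.0025 ≥ f_y/E_s = 0.0021, so compression steel does yield.
M_n = (A_s − A'_s) f_y (d − a/2) + A'_s f_y (d − d') = [1043725 × (760 − 109.325) + 296725 × (760 − 47)] × 10⁻⁶ = 679.13 + 211.56 = 890.69 kN·m.

M_n ≈ 891 kN·m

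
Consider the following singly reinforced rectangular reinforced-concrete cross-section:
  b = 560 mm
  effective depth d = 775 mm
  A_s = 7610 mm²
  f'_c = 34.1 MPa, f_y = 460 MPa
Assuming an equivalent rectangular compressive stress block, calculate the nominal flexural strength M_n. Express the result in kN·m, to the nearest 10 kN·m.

M_n ≈ 2340 kN·m

T = A_s f_y = 7610 × 460 = 3500600 N = 3500.6 kN.
From C = T: a = T/(0.85 f'_c b) = 3500600/(0.85 × 34.1 × 560) = 215.67 mm.
M_n = T(d − a/2) = 3500.6 kN × (775 − 107.835) mm = 2335.48 kN·m.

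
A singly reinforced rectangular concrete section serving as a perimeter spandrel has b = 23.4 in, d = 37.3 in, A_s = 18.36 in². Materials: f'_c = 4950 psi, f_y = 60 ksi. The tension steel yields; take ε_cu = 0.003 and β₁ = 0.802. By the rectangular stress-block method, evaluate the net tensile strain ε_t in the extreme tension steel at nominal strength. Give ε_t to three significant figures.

a = A_s f_y/(0.85 f'_c b) = 11.189 in.
β₁ = 0.802, so c = a/β₁ = 11.189/0.802 = 13.951 in.
From the linear strain diagram with ε_cu = 0.003: ε_t = 0.003 (d − c)/c = 0.003 × (37.3 − 13.951)/13.951 = 0.00502.
Since ε_t ≥ 0.005, the section is tension-controlled.

ε_t ≈ 0.00502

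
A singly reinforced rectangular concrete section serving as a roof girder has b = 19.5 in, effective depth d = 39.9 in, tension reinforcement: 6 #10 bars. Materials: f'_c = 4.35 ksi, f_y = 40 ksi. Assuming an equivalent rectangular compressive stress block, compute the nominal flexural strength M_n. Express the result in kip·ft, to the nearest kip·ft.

A_s = 6 × 1.27 = 7.62 in².
T = A_s f_y = 7.62 × 40 = 304.8 kips.
a = T/(0.85 f'_c b) = 304.8/(0.85 × 4.35 × 19.5) = 4.227 in.
M_n = T(d − a/2) = 304.8 × (39.9 − 2.1135) = 11517.3 kip·in = 11517.3/12 = 959.78 kip·ft.

M_n ≈ 960 kip·ft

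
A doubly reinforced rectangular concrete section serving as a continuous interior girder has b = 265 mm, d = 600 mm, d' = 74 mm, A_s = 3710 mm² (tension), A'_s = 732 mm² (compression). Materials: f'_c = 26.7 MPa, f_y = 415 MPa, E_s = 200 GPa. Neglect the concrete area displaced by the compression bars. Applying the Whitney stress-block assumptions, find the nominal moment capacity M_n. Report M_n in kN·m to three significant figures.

M_n ≈ 774 kN·m

Assume both tension and compression steel yield.
Net tension couple steel: A_s − A'_s = 2978 mm².
a = (A_s − A'_s) f_y / (0.85 f'_c b) = 1235870/(0.85 × 26.7 × 265) = 205.49 mm.
c = a/β₁ = 205.49/0.85 = 241.75 mm; ε'_s = 0.003(c − d')/c = 0.0021 ≥ f_y/E_s = 0.0021, so compression steel does yield.
M_n = (A_s − A'_s) f_y (d − a/2) + A'_s f_y (d − d') = [1235870 × (600 − 102.745) + 303780 × (600 − 74)] × 10⁻⁶ = 614.54 + 159.79 = 774.33 kN·m.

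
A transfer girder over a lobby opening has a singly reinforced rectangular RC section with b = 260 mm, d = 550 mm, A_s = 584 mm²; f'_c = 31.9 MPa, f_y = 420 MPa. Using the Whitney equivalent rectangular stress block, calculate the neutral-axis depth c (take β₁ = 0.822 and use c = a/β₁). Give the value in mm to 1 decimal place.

c ≈ 42.3 mm

T = A_s f_y = 584 × 420 = 245280 N = 245.28 kN.
Setting C = 0.85 f'_c a b equal to T: a = 245280/(0.85 × 31.9 × 260) = 34.792 mm.
With β₁ = 0.822, c = a/β₁ = 34.792/0.822 = 42.3 mm.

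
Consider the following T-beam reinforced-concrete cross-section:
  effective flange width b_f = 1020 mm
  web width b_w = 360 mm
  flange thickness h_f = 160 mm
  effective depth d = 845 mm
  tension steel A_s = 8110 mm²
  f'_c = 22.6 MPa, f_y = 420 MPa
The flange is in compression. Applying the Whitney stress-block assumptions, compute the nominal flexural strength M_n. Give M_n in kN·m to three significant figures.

M_n ≈ 2580 kN·m

Tension: T = A_s f_y = 8110 × 420 = 3406200 N.
Try a within the flange: a = T/(0.85 f'_c b_f) = 3406200/(0.85 × 22.6 × 1020) = 173.84 mm.
a = 173.84 > h_f = 160 mm: the block extends into the web. Split into flange-overhang and web parts.
C_f = 0.85 f'_c (b_f − b_w) h_f = 0.85 × 22.6 × (1020 − 360) × 160 = 2028576 N.
Remaining web compression depth: a_w = (T − C_f)/(0.85 f'_c b_w) = (3406200 − 2028576)/(0.85 × 22.6 × 360) = 199.21 mm.
M_n = C_f(d − h_f/2) + (T − C_f)(d − a_w/2) = 2028576 × (845 − 80) + 1377624 × (845 − 99.605) = 1551.86 + 1026.87 = 2578.73 × 10⁶ N·mm.
M_n = 2578.73 kN·m.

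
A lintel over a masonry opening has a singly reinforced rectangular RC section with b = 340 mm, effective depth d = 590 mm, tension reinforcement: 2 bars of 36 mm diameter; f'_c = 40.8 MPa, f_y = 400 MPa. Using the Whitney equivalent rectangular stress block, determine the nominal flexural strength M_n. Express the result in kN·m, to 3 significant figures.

A_s = 2 × 1018 = 2036 mm².
T = A_s f_y = 2036 × 400 = 814400 N = 814.4 kN.
From C = T: a = T/(0.85 f'_c b) = 814400/(0.85 × 40.8 × 340) = 69.07 mm.
M_n = T(d − a/2) = 814.4 kN × (590 − 34.535) mm = 452.37 kN·m.

M_n ≈ 452 kN·m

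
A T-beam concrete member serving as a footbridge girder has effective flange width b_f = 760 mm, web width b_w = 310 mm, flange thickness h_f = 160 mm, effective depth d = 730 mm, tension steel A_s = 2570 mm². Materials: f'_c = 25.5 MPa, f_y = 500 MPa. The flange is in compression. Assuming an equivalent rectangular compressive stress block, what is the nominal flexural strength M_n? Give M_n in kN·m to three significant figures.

Tension: T = A_s f_y = 2570 × 500 = 1285000 N.
Try a within the flange: a = T/(0.85 f'_c b_f) = 1285000/(0.85 × 25.5 × 760) = 78.01 mm.
Since a = 78.01 ≤ h_f = 160 mm, the stress block lies entirely in the flange; analyse as a rectangular beam of width b_f.
M_n = T(d − a/2) = 1285000 × (730 − 39.005) = 887.93 × 10⁶ N·mm.
M_n = 887.93 kN·m.

M_n ≈ 888 kN·m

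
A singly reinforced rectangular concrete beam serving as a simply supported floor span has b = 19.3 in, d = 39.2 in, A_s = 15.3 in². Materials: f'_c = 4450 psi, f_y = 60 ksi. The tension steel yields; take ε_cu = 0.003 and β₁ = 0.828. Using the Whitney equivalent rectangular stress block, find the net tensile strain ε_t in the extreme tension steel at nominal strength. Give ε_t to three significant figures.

a = A_s f_y/(0.85 f'_c b) = 12.575 in.
β₁ = 0.828, so c = a/β₁ = 12.575/0.828 = 15.187 in.
From the linear strain diagram with ε_cu = 0.003: ε_t = 0.003 (d − c)/c = 0.003 × (39.2 − 15.187)/15.187 = 0.00474.
ε_t is between 0.004 and 0.005 — transition zone.

ε_t ≈ 0.00474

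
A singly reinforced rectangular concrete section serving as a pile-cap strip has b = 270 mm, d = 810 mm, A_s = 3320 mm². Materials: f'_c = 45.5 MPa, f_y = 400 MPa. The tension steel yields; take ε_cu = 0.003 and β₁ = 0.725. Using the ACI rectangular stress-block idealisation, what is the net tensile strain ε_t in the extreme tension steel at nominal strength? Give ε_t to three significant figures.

ε_t ≈ 0.0109

a = A_s f_y/(0.85 f'_c b) = 127.18 mm.
β₁ = 0.725, so c = a/β₁ = 127.18/0.725 = 175.42 mm.
From the linear strain diagram with ε_cu = 0.003: ε_t = 0.003 (d − c)/c = 0.003 × (810 − 175.42)/175.42 = 0.0109.
Since ε_t ≥ 0.005, the section is tension-controlled.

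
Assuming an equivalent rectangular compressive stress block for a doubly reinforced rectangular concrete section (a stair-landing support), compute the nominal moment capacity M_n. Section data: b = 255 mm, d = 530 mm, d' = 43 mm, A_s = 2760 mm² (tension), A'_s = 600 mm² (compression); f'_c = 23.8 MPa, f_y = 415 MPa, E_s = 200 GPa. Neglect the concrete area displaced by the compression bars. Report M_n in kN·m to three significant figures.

Assume both tension and compression steel yield.
Net tension couple steel: A_s − A'_s = 2160 mm².
a = (A_s − A'_s) f_y / (0.85 f'_c b) = 896400/(0.85 × 23.8 × 255) = 173.77 mm.
c = a/β₁ = 173.77/0.85 = 204.44 mm; ε'_s = 0.003(c − d')/c = 0.0024 ≥ f_y/E_s = 0.0021, so compression steel does yield.
M_n = (A_s − A'_s) f_y (d − a/2) + A'_s f_y (d − d') = [896400 × (530 − 86.885) + 249000 × (530 − 43)] × 10⁻⁶ = 397.21 + 121.26 = 518.47 kN·m.

M_n ≈ 518 kN·m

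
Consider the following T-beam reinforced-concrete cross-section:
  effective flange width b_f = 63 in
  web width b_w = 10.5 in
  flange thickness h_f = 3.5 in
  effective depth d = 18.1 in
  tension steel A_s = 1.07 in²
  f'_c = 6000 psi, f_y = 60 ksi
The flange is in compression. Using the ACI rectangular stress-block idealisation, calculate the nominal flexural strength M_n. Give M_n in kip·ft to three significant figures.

Tension: T = A_s f_y = 1.07 × 60 = 64.2 kips.
Try a within the flange: a = T/(0.85 f'_c b_f) = 64.2/(0.85 × 6 × 63) = 0.200 in.
Since a = 0.200 ≤ h_f = 3.5 in, the stress block lies entirely in the flange; analyse as a rectangular beam of width b_f.
M_n = T(d − a/2) = 64.2 × (18.1 − 0.1) = 1155.6 kip·in.
M_n = 1155.6/12 = 96.30 kip·ft.

M_n ≈ 96.3 kip·ft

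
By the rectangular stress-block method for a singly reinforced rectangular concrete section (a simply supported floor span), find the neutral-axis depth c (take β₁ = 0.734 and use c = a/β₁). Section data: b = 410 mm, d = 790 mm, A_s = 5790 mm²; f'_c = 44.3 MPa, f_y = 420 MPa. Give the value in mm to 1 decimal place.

c ≈ 214.6 mm

T = A_s f_y = 5790 × 420 = 2431800 N = 2431.8 kN.
Setting C = 0.85 f'_c a b equal to T: a = 2431800/(0.85 × 44.3 × 410) = 157.515 mm.
With β₁ = 0.734, c = a/β₁ = 157.515/0.734 = 214.6 mm.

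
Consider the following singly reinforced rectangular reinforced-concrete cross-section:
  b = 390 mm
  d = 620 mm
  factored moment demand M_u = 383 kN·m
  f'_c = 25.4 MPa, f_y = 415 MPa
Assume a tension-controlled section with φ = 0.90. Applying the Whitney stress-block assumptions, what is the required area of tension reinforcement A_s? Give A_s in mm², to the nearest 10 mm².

A_s ≈ 1780 mm²

M_n = M_u/φ = 383/0.90 = 425.556 kN·m.
With M_n = 0.85 f'_c a b (d − a/2), solve the quadratic for a:
a = d − √(d² − 2M_n/(0.85 f'_c b)) = 620 − √(620² − 2 × 425.556×10⁶/(0.85 × 25.4 × 390)) = 87.72 mm.
A_s = 0.85 f'_c a b / f_y = 0.85 × 25.4 × 87.72 × 390 / 415 = 1779.8 mm².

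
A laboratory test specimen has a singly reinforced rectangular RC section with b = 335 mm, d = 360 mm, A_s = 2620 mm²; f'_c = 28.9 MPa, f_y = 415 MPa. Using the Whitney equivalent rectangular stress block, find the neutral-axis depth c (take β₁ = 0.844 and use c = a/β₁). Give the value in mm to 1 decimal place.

T = A_s f_y = 2620 × 415 = 1087300 N = 1087.3 kN.
Setting C = 0.85 f'_c a b equal to T: a = 1087300/(0.85 × 28.9 × 335) = 132.126 mm.
With β₁ = 0.844, c = a/β₁ = 132.126/0.844 = 156.5 mm.

c ≈ 156.5 mm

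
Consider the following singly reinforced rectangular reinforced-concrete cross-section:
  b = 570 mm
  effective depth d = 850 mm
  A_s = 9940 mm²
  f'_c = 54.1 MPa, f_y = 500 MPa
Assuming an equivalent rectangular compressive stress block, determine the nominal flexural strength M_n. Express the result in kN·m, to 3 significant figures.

M_n ≈ 3750 kN·m

T = A_s f_y = 9940 × 500 = 4970000 N = 4970 kN.
From C = T: a = T/(0.85 f'_c b) = 4970000/(0.85 × 54.1 × 570) = 189.61 mm.
M_n = T(d − a/2) = 4970 kN × (850 − 94.805) mm = 3753.32 kN·m.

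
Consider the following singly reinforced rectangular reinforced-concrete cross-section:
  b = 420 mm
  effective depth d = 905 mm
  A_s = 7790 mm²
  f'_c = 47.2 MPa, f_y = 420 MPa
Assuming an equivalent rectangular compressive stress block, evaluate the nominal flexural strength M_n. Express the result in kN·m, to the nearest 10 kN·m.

M_n ≈ 2640 kN·m

T = A_s f_y = 7790 × 420 = 3271800 N = 3271.8 kN.
From C = T: a = T/(0.85 f'_c b) = 3271800/(0.85 × 47.2 × 420) = 194.17 mm.
M_n = T(d − a/2) = 3271.8 kN × (905 − 97.085) mm = 2643.34 kN·m.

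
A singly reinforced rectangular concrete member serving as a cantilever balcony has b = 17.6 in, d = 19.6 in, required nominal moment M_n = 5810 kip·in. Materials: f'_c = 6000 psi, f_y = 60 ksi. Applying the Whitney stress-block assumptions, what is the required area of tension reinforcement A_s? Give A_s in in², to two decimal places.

A_s ≈ 5.45 in²

From M_n = 0.85 f'_c a b (d − a/2):
a = d − √(d² − 2M_n/(0.85 f'_c b)) = 19.6 − √(19.6² − 2 × 5810/(0.85 × 6 × 17.6)) = 3.641 in.
A_s = 0.85 f'_c a b / f_y = 0.85 × 6 × 3.641 × 17.6 / 60 = 5.447 in².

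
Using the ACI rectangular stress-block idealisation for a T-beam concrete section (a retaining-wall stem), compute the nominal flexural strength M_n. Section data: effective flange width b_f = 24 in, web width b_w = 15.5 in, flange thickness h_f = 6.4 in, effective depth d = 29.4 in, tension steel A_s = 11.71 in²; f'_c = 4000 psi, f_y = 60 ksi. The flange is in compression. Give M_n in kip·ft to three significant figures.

M_n ≈ 1460 kip·ft

Tension: T = A_s f_y = 11.71 × 60 = 702.6 kips.
Try a within the flange: a = T/(0.85 f'_c b_f) = 702.6/(0.85 × 4 × 24) = 8.610 in.
a = 8.610 > h_f = 6.4 in: the block extends into the web. Split into flange-overhang and web parts.
C_f = 0.85 f'_c (b_f − b_w) h_f = 0.85 × 4 × (24 − 15.5) × 6.4 = 185.0 kips.
Remaining web compression depth: a_w = (T − C_f)/(0.85 f'_c b_w) = (702.6 − 185.0)/(0.85 × 4 × 15.5) = 9.822 in.
M_n = C_f(d − h_f/2) + (T − C_f)(d − a_w/2) = 185.0 × (29.4 − 3.2) + 517.6 × (29.4 − 4.911) = 4847.0 + 12675.5 = 17522.5 kip·in.
M_n = 17522.5/12 = 1460.21 kip·ft.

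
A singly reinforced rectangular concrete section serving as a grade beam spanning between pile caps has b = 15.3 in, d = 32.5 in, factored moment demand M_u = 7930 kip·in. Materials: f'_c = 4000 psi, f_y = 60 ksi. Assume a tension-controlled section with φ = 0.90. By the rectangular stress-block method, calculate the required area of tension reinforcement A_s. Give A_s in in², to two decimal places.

M_n = M_u/φ = 7930/0.90 = 8811.11 kip·in.
From M_n = 0.85 f'_c a b (d − a/2):
a = d − √(d² − 2M_n/(0.85 f'_c b)) = 32.5 − √(32.5² − 2 × 8811.11/(0.85 × 4 × 15.3)) = 5.714 in.
A_s = 0.85 f'_c a b / f_y = 0.85 × 4 × 5.714 × 15.3 / 60 = 4.954 in².

A_s ≈ 4.95 in²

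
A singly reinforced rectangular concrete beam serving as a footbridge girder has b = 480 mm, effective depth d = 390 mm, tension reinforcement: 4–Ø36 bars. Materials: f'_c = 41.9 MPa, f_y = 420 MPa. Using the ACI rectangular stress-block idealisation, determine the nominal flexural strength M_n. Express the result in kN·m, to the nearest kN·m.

A_s = 4 × 1018 = 4072 mm².
T = A_s f_y = 4072 × 420 = 1710240 N = 1710.24 kN.
From C = T: a = T/(0.85 f'_c b) = 1710240/(0.85 × 41.9 × 480) = 100.04 mm.
M_n = T(d − a/2) = 1710.24 kN × (390 − 50.02) mm = 581.45 kN·m.

M_n ≈ 581 kN·m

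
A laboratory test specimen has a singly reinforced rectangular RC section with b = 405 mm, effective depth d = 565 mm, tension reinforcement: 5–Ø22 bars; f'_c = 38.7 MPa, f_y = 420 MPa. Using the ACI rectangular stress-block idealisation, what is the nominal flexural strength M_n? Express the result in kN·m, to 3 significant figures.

M_n ≈ 427 kN·m

A_s = 5 × 380 = 1900 mm².
T = A_s f_y = 1900 × 420 = 798000 N = 798 kN.
From C = T: a = T/(0.85 f'_c b) = 798000/(0.85 × 38.7 × 405) = 59.90 mm.
M_n = T(d − a/2) = 798 kN × (565 − 29.95) mm = 426.97 kN·m.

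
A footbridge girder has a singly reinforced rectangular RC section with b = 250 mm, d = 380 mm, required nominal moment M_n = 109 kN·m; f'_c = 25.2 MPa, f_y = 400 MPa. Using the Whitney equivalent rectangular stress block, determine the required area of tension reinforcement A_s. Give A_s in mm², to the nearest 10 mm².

With M_n = 0.85 f'_c a b (d − a/2), solve the quadratic for a:
a = d − √(d² − 2M_n/(0.85 f'_c b)) = 380 − √(380² − 2 × 109×10⁶/(0.85 × 25.2 × 250)) = 57.99 mm.
A_s = 0.85 f'_c a b / f_y = 0.85 × 25.2 × 57.99 × 250 / 400 = 776.3 mm².

A_s ≈ 780 mm²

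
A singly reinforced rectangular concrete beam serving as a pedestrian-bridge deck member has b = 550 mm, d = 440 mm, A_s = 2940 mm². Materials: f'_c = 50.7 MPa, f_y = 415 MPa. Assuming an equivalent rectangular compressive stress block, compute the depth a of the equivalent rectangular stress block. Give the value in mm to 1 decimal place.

T = A_s f_y = 2940 × 415 = 1220100 N = 1220.1 kN.
Setting C = 0.85 f'_c a b equal to T: a = 1220100/(0.85 × 50.7 × 550) = 51.5 mm.

a ≈ 51.5 mm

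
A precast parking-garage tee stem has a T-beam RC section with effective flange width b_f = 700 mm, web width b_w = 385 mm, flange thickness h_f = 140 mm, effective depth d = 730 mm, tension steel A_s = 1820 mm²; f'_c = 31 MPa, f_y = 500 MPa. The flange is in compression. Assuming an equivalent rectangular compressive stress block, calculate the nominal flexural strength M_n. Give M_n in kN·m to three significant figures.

Tension: T = A_s f_y = 1820 × 500 = 910000 N.
Try a within the flange: a = T/(0.85 f'_c b_f) = 910000/(0.85 × 31 × 700) = 49.34 mm.
Since a = 49.34 ≤ h_f = 140 mm, the stress block lies entirely in the flange; analyse as a rectangular beam of width b_f.
M_n = T(d − a/2) = 910000 × (730 − 24.67) = 641.85 × 10⁶ N·mm.
M_n = 641.85 kN·m.

M_n ≈ 642 kN·m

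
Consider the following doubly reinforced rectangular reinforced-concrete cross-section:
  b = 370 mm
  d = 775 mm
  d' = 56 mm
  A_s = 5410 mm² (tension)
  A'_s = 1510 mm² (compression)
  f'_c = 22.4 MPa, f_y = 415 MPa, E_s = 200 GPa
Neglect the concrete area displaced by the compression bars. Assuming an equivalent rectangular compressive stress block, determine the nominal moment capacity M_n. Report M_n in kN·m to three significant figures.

M_n ≈ 1520 kN·m

Assume both tension and compression steel yield.
Net tension couple steel: A_s − A'_s = 3900 mm².
a = (A_s − A'_s) f_y / (0.85 f'_c b) = 1618500/(0.85 × 22.4 × 370) = 229.74 mm.
c = a/β₁ = 229.74/0.85 = 270.28 mm; ε'_s = 0.003(c − d')/c = 0.0024 ≥ f_y/E_s = 0.0021, so compression steel does yield.
M_n = (A_s − A'_s) f_y (d − a/2) + A'_s f_y (d − d') = [1618500 × (775 − 114.87) + 626650 × (775 − 56)] × 10⁻⁶ = 1068.42 + 450.56 = 1518.98 kN·m.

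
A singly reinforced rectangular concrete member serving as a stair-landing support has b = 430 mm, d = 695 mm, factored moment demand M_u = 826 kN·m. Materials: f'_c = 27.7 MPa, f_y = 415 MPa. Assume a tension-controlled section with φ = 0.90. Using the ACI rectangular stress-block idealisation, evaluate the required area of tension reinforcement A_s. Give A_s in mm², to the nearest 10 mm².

M_n = M_u/φ = 826/0.90 = 917.778 kN·m.
With M_n = 0.85 f'_c a b (d − a/2), solve the quadratic for a:
a = d − √(d² − 2M_n/(0.85 f'_c b)) = 695 − √(695² − 2 × 917.778×10⁶/(0.85 × 27.7 × 430)) = 145.71 mm.
A_s = 0.85 f'_c a b / f_y = 0.85 × 27.7 × 145.71 × 430 / 415 = 3554.7 mm².

A_s ≈ 3550 mm²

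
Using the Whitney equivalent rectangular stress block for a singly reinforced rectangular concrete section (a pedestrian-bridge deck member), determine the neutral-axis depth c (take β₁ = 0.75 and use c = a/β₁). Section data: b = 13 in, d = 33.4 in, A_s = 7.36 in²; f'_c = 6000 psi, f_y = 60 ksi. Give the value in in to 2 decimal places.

T = A_s f_y = 7.36 × 60 = 441.6 kips.
a = T/(0.85 f'_c b) = 441.6/(0.85 × 6 × 13) = 6.6606 in.
With β₁ = 0.75, c = a/β₁ = 6.6606/0.75 = 8.88 in.

c ≈ 8.88 in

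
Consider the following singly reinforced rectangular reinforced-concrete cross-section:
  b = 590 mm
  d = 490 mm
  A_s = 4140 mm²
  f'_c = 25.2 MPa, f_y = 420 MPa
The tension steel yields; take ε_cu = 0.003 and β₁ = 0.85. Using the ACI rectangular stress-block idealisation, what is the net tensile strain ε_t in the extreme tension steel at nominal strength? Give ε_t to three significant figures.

a = A_s f_y/(0.85 f'_c b) = 137.59 mm.
β₁ = 0.85, so c = a/β₁ = 137.59/0.85 = 161.87 mm.
From the linear strain diagram with ε_cu = 0.003: ε_t = 0.003 (d − c)/c = 0.003 × (490 − 161.87)/161.87 = 0.00608.
Since ε_t ≥ 0.005, the section is tension-controlled.

ε_t ≈ 0.00608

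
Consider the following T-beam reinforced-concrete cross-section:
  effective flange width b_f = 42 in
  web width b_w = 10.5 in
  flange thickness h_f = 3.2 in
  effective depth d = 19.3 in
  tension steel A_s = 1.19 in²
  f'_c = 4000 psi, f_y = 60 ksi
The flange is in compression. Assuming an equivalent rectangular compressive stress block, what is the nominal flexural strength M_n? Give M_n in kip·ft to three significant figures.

Tension: T = A_s f_y = 1.19 × 60 = 71.4 kips.
Try a within the flange: a = T/(0.85 f'_c b_f) = 71.4/(0.85 × 4 × 42) = 0.500 in.
Since a = 0.500 ≤ h_f = 3.2 in, the stress block lies entirely in the flange; analyse as a rectangular beam of width b_f.
M_n = T(d − a/2) = 71.4 × (19.3 − 0.25) = 1360.2 kip·in.
M_n = 1360.2/12 = 113.35 kip·ft.

M_n ≈ 113 kip·ft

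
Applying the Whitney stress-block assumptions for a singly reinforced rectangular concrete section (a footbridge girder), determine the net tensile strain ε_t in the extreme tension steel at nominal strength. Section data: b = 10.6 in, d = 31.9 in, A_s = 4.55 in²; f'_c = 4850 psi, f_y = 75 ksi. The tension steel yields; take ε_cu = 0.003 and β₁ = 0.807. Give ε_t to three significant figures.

ε_t ≈ 0.00689

a = A_s f_y/(0.85 f'_c b) = 7.809 in.
β₁ = 0.807, so c = a/β₁ = 7.809/0.807 = 9.677 in.
From the linear strain diagram with ε_cu = 0.003: ε_t = 0.003 (d − c)/c = 0.003 × (31.9 − 9.677)/9.677 = 0.00689.
Since ε_t ≥ 0.005, the section is tension-controlled.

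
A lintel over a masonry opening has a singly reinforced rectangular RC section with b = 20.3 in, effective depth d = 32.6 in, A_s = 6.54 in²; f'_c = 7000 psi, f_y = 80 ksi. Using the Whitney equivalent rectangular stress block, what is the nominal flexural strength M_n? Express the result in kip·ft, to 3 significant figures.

T = A_s f_y = 6.54 × 80 = 523.2 kips.
a = T/(0.85 f'_c b) = 523.2/(0.85 × 7 × 20.3) = 4.332 in.
M_n = T(d − a/2) = 523.2 × (32.6 − 2.166) = 15923.1 kip·in = 15923.1/12 = 1326.93 kip·ft.

M_n ≈ 1330 kip·ft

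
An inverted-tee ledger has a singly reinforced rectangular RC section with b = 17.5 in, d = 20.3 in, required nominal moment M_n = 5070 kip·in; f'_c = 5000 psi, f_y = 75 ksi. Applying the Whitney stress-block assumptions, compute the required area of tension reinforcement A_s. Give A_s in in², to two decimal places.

From M_n = 0.85 f'_c a b (d − a/2):
a = d − √(d² − 2M_n/(0.85 f'_c b)) = 20.3 − √(20.3² − 2 × 5070/(0.85 × 5 × 17.5)) = 3.694 in.
A_s = 0.85 f'_c a b / f_y = 0.85 × 5 × 3.694 × 17.5 / 75 = 3.663 in².

A_s ≈ 3.66 in²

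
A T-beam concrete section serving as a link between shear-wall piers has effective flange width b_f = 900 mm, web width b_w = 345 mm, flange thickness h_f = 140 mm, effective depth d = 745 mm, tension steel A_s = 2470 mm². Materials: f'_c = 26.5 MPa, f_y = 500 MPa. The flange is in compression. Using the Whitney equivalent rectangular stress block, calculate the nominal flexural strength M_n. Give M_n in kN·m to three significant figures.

Tension: T = A_s f_y = 2470 × 500 = 1235000 N.
Try a within the flange: a = T/(0.85 f'_c b_f) = 1235000/(0.85 × 26.5 × 900) = 60.92 mm.
Since a = 60.92 ≤ h_f = 140 mm, the stress block lies entirely in the flange; analyse as a rectangular beam of width b_f.
M_n = T(d − a/2) = 1235000 × (745 − 30.46) = 882.46 × 10⁶ N·mm.
M_n = 882.46 kN·m.

M_n ≈ 882 kN·m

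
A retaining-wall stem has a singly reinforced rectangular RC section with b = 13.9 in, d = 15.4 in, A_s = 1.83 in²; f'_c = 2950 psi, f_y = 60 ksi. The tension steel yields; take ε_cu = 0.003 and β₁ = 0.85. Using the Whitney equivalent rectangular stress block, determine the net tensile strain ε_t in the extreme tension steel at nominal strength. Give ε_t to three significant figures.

a = A_s f_y/(0.85 f'_c b) = 3.150 in.
β₁ = 0.85, so c = a/β₁ = 3.150/0.85 = 3.706 in.
From the linear strain diagram with ε_cu = 0.003: ε_t = 0.003 (d − c)/c = 0.003 × (15.4 − 3.706)/3.706 = 0.00947.
Since ε_t ≥ 0.005, the section is tension-controlled.

ε_t ≈ 0.00947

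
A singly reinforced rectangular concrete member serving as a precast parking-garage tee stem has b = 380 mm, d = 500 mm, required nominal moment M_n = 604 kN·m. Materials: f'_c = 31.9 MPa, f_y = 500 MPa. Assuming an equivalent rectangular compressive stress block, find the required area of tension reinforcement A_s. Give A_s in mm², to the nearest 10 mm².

A_s ≈ 2800 mm²

With M_n = 0.85 f'_c a b (d − a/2), solve the quadratic for a:
a = d − √(d² − 2M_n/(0.85 f'_c b)) = 500 − √(500² − 2 × 604×10⁶/(0.85 × 31.9 × 380)) = 135.64 mm.
A_s = 0.85 f'_c a b / f_y = 0.85 × 31.9 × 135.64 × 380 / 500 = 2795.2 mm².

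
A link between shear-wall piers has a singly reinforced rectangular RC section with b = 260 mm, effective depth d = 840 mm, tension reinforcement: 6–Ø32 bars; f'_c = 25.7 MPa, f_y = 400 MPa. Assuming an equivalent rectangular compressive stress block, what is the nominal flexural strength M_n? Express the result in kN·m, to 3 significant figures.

A_s = 6 × 804 = 4824 mm².
T = A_s f_y = 4824 × 400 = 1929600 N = 1929.6 kN.
From C = T: a = T/(0.85 f'_c b) = 1929600/(0.85 × 25.7 × 260) = 339.74 mm.
M_n = T(d − a/2) = 1929.6 kN × (840 − 169.87) mm = 1293.08 kN·m.

M_n ≈ 1290 kN·m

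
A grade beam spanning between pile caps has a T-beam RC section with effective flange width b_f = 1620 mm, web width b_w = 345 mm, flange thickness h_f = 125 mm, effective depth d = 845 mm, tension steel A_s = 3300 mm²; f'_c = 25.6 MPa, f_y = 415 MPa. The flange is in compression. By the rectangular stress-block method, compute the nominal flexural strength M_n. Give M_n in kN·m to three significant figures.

M_n ≈ 1130 kN·m

Tension: T = A_s f_y = 3300 × 415 = 1369500 N.
Try a within the flange: a = T/(0.85 f'_c b_f) = 1369500/(0.85 × 25.6 × 1620) = 38.85 mm.
Since a = 38.85 ≤ h_f = 125 mm, the stress block lies entirely in the flange; analyse as a rectangular beam of width b_f.
M_n = T(d − a/2) = 1369500 × (845 − 19.425) = 1130.62 × 10⁶ N·mm.
M_n = 1130.62 kN·m.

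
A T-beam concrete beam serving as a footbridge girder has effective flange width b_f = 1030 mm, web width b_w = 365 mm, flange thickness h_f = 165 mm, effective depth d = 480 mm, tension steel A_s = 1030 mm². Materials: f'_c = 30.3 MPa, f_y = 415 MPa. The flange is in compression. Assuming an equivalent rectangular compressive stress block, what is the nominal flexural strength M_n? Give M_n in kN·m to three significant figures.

Tension: T = A_s f_y = 1030 × 415 = 427450 N.
Try a within the flange: a = T/(0.85 f'_c b_f) = 427450/(0.85 × 30.3 × 1030) = 16.11 mm.
Since a = 16.11 ≤ h_f = 165 mm, the stress block lies entirely in the flange; analyse as a rectangular beam of width b_f.
M_n = T(d − a/2) = 427450 × (480 − 8.055) = 201.73 × 10⁶ N·mm.
M_n = 201.73 kN·m.

M_n ≈ 202 kN·m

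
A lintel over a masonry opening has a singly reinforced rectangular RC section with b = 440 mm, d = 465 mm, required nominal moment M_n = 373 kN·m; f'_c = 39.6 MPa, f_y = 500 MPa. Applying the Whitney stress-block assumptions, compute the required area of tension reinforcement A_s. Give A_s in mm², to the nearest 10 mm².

A_s ≈ 1710 mm²

With M_n = 0.85 f'_c a b (d − a/2), solve the quadratic for a:
a = d − √(d² − 2M_n/(0.85 f'_c b)) = 465 − √(465² − 2 × 373×10⁶/(0.85 × 39.6 × 440)) = 57.75 mm.
A_s = 0.85 f'_c a b / f_y = 0.85 × 39.6 × 57.75 × 440 / 500 = 1710.6 mm².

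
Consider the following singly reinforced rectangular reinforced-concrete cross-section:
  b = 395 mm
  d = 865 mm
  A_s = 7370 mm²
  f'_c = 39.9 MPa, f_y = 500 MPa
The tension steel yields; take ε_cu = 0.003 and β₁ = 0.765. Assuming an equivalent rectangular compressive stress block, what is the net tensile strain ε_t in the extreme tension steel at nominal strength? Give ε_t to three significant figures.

ε_t ≈ 0.00422

a = A_s f_y/(0.85 f'_c b) = 275.07 mm.
β₁ = 0.765, so c = a/β₁ = 275.07/0.765 = 359.57 mm.
From the linear strain diagram with ε_cu = 0.003: ε_t = 0.003 (d − c)/c = 0.003 × (865 − 359.57)/359.57 = 0.00422.
ε_t is between 0.004 and 0.005 — transition zone.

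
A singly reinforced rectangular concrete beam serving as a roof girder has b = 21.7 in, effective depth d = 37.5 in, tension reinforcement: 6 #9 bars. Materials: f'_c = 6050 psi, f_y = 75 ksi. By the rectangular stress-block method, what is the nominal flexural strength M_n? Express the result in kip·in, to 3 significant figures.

A_s = 6 × 1 = 6 in².
T = A_s f_y = 6 × 75 = 450 kips.
a = T/(0.85 f'_c b) = 450/(0.85 × 6.05 × 21.7) = 4.033 in.
M_n = T(d − a/2) = 450 × (37.5 − 2.0165) = 15967.6 kip·in.

M_n ≈ 16000 kip·in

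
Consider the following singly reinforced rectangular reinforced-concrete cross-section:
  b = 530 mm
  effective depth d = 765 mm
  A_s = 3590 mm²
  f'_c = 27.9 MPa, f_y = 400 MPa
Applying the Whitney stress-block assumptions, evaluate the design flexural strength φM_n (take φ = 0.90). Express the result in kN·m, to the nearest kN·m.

φM_n ≈ 915 kN·m

T = A_s f_y = 3590 × 400 = 1436000 N = 1436 kN.
From C = T: a = T/(0.85 f'_c b) = 1436000/(0.85 × 27.9 × 530) = 114.25 mm.
M_n = T(d − a/2) = 1436 kN × (765 − 57.125) mm = 1016.51 kN·m.
φM_n = 0.90 × 1016.51 = 914.86 kN·m.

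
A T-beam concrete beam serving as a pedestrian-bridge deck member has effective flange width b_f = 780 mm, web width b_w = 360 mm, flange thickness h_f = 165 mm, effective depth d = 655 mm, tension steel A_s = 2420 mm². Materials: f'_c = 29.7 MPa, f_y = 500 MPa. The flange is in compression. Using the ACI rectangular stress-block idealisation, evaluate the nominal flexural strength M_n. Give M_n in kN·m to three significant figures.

M_n ≈ 755 kN·m

Tension: T = A_s f_y = 2420 × 500 = 1210000 N.
Try a within the flange: a = T/(0.85 f'_c b_f) = 1210000/(0.85 × 29.7 × 780) = 61.45 mm.
Since a = 61.45 ≤ h_f = 165 mm, the stress block lies entirely in the flange; analyse as a rectangular beam of width b_f.
M_n = T(d − a/2) = 1210000 × (655 − 30.725) = 755.37 × 10⁶ N·mm.
M_n = 755.37 kN·m.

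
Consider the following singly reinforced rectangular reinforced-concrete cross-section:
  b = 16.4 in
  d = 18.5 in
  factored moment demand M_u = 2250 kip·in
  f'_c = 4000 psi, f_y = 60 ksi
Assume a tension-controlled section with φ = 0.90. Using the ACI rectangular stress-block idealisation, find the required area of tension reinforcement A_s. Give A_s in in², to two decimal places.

A_s ≈ 2.42 in²

M_n = M_u/φ = 2250/0.90 = 2500 kip·in.
From M_n = 0.85 f'_c a b (d − a/2):
a = d − √(d² − 2M_n/(0.85 f'_c b)) = 18.5 − √(18.5² − 2 × 2500/(0.85 × 4 × 16.4)) = 2.607 in.
A_s = 0.85 f'_c a b / f_y = 0.85 × 4 × 2.607 × 16.4 / 60 = 2.423 in².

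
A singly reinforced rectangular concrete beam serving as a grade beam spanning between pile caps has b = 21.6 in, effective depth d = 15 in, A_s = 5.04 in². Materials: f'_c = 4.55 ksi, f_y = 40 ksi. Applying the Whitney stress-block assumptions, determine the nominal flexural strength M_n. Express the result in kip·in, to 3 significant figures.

T = A_s f_y = 5.04 × 40 = 201.6 kips.
a = T/(0.85 f'_c b) = 201.6/(0.85 × 4.55 × 21.6) = 2.413 in.
M_n = T(d − a/2) = 201.6 × (15 − 1.2065) = 2780.8 kip·in.

M_n ≈ 2780 kip·in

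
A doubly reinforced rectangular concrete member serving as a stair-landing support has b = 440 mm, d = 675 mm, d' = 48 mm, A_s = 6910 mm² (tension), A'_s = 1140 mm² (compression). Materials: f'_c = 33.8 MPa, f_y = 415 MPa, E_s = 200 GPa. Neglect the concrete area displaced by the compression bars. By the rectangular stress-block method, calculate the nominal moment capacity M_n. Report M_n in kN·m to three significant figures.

M_n ≈ 1690 kN·m

Assume both tension and compression steel yield.
Net tension couple steel: A_s − A'_s = 5770 mm².
a = (A_s − A'_s) f_y / (0.85 f'_c b) = 2394550/(0.85 × 33.8 × 440) = 189.42 mm.
c = a/β₁ = 189.42/0.809 = 234.14 mm; ε'_s = 0.003(c − d')/c = 0.0024 ≥ f_y/E_s = 0.0021, so compression steel does yield.
M_n = (A_s − A'_s) f_y (d − a/2) + A'_s f_y (d − d') = [2394550 × (675 − 94.71) + 473100 × (675 − 48)] × 10⁻⁶ = 1389.53 + 296.63 = 1686.16 kN·m.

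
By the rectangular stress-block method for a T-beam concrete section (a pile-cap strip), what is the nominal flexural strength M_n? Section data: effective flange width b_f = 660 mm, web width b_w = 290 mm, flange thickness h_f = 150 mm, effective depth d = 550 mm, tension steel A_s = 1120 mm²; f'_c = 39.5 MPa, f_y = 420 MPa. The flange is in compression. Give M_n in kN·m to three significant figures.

M_n ≈ 254 kN·m

Tension: T = A_s f_y = 1120 × 420 = 470400 N.
Try a within the flange: a = T/(0.85 f'_c b_f) = 470400/(0.85 × 39.5 × 660) = 21.23 mm.
Since a = 21.23 ≤ h_f = 150 mm, the stress block lies entirely in the flange; analyse as a rectangular beam of width b_f.
M_n = T(d − a/2) = 470400 × (550 − 10.615) = 253.73 × 10⁶ N·mm.
M_n = 253.73 kN·m.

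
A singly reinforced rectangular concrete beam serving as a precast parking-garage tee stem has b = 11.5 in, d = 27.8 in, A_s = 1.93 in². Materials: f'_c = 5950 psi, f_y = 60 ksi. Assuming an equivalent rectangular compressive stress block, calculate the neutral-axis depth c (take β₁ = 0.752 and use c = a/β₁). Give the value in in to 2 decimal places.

c ≈ 2.65 in

T = A_s f_y = 1.93 × 60 = 115.8 kips.
a = T/(0.85 f'_c b) = 115.8/(0.85 × 5.95 × 11.5) = 1.9910 in.
With β₁ = 0.752, c = a/β₁ = 1.9910/0.752 = 2.65 in.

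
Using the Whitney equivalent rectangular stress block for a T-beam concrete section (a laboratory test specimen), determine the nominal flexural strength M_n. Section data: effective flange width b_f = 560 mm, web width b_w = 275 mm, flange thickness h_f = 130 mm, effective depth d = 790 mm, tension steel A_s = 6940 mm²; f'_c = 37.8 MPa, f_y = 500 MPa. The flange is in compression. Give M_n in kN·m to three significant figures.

M_n ≈ 2370 kN·m

Tension: T = A_s f_y = 6940 × 500 = 3470000 N.
Try a within the flange: a = T/(0.85 f'_c b_f) = 3470000/(0.85 × 37.8 × 560) = 192.85 mm.
a = 192.85 > h_f = 130 mm: the block extends into the web. Split into flange-overhang and web parts.
C_f = 0.85 f'_c (b_f − b_w) h_f = 0.85 × 37.8 × (560 − 275) × 130 = 1190417 N.
Remaining web compression depth: a_w = (T − C_f)/(0.85 f'_c b_w) = (3470000 − 1190417)/(0.85 × 37.8 × 275) = 258.00 mm.
M_n = C_f(d − h_f/2) + (T − C_f)(d − a_w/2) = 1190417 × (790 − 65) + 2279583 × (790 − 129) = 863.05 + 1506.80 = 2369.85 × 10⁶ N·mm.
M_n = 2369.85 kN·m.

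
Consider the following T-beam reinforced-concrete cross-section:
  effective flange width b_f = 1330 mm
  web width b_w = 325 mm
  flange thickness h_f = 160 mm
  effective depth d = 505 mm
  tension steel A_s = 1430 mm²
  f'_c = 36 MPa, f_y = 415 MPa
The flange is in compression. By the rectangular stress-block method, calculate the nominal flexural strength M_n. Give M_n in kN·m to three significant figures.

M_n ≈ 295 kN·m

Tension: T = A_s f_y = 1430 × 415 = 593450 N.
Try a within the flange: a = T/(0.85 f'_c b_f) = 593450/(0.85 × 36 × 1330) = 14.58 mm.
Since a = 14.58 ≤ h_f = 160 mm, the stress block lies entirely in the flange; analyse as a rectangular beam of width b_f.
M_n = T(d − a/2) = 593450 × (505 − 7.29) = 295.37 × 10⁶ N·mm.
M_n = 295.37 kN·m.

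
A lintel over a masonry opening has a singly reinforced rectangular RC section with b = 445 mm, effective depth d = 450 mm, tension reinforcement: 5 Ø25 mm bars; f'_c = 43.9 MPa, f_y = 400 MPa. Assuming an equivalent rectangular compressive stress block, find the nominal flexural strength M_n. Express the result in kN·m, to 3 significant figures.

A_s = 5 × 491 = 2455 mm².
T = A_s f_y = 2455 × 400 = 982000 N = 982 kN.
From C = T: a = T/(0.85 f'_c b) = 982000/(0.85 × 43.9 × 445) = 59.14 mm.
M_n = T(d − a/2) = 982 kN × (450 − 29.57) mm = 412.86 kN·m.

M_n ≈ 413 kN·m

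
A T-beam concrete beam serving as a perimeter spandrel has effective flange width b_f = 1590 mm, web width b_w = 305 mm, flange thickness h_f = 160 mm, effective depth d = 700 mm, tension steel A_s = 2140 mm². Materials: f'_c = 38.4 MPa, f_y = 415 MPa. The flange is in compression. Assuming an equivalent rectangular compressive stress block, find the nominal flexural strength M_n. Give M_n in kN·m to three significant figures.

Tension: T = A_s f_y = 2140 × 415 = 888100 N.
Try a within the flange: a = T/(0.85 f'_c b_f) = 888100/(0.85 × 38.4 × 1590) = 17.11 mm.
Since a = 17.11 ≤ h_f = 160 mm, the stress block lies entirely in the flange; analyse as a rectangular beam of width b_f.
M_n = T(d − a/2) = 888100 × (700 − 8.555) = 614.07 × 10⁶ N·mm.
M_n = 614.07 kN·m.

M_n ≈ 614 kN·m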